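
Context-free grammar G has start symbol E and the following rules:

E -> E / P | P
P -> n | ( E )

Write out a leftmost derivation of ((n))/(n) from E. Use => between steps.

E => E/P   [E -> E / P]
E/P => P/P   [E -> P]
P/P => (E)/P   [P -> ( E )]
(E)/P => (P)/P   [E -> P]
(P)/P => ((E))/P   [P -> ( E )]
((E))/P => ((P))/P   [E -> P]
((P))/P => ((n))/P   [P -> n]
((n))/P => ((n))/(E)   [P -> ( E )]
((n))/(E) => ((n))/(P)   [E -> P]
((n))/(P) => ((n))/(n)   [P -> n]

E => E/P => P/P => (E)/P => (P)/P => ((E))/P => ((P))/P => ((n))/P => ((n))/(E) => ((n))/(P) => ((n))/(n)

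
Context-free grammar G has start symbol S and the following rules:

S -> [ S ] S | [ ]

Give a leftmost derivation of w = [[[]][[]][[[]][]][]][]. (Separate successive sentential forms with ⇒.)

S ⇒ [S]S   [S -> [ S ] S]
[S]S ⇒ [[S]S]S   [S -> [ S ] S]
[[S]S]S ⇒ [[[]]S]S   [S -> [ ]]
[[[]]S]S ⇒ [[[]][S]S]S   [S -> [ S ] S]
[[[]][S]S]S ⇒ [[[]][[]]S]S   [S -> [ ]]
[[[]][[]]S]S ⇒ [[[]][[]][S]S]S   [S -> [ S ] S]
[[[]][[]][S]S]S ⇒ [[[]][[]][[S]S]S]S   [S -> [ S ] S]
[[[]][[]][[S]S]S]S ⇒ [[[]][[]][[[]]S]S]S   [S -> [ ]]
[[[]][[]][[[]]S]S]S ⇒ [[[]][[]][[[]][]]S]S   [S -> [ ]]
[[[]][[]][[[]][]]S]S ⇒ [[[]][[]][[[]][]][]]S   [S -> [ ]]
[[[]][[]][[[]][]][]]S ⇒ [[[]][[]][[[]][]][]][]   [S -> [ ]]

S ⇒ [S]S ⇒ [[S]S]S ⇒ [[[]]S]S ⇒ [[[]][S]S]S ⇒ [[[]][[]]S]S ⇒ [[[]][[]][S]S]S ⇒ [[[]][[]][[S]S]S]S ⇒ [[[]][[]][[[]]S]S]S ⇒ [[[]][[]][[[]][]]S]S ⇒ [[[]][[]][[[]][]][]]S ⇒ [[[]][[]][[[]][]][]][]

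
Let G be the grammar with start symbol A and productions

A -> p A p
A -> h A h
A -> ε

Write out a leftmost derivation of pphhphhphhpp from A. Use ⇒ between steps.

A ⇒ pAp   [A -> p A p]
pAp ⇒ ppApp   [A -> p A p]
ppApp ⇒ pphAhpp   [A -> h A h]
pphAhpp ⇒ pphhAhhpp   [A -> h A h]
pphhAhhpp ⇒ pphhpAphhpp   [A -> p A p]
pphhpAphhpp ⇒ pphhphAhphhpp   [A -> h A h]
pphhphAhphhpp ⇒ pphhphhphhpp   [A -> ε]

A ⇒ pAp ⇒ ppApp ⇒ pphAhpp ⇒ pphhAhhpp ⇒ pphhpAphhpp ⇒ pphhphAhphhpp ⇒ pphhphhphhpp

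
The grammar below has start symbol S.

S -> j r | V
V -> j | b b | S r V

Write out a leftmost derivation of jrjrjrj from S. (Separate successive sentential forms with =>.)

S=>V=>SrV=>VrV=>jrV=>jrSrV=>jrVrV=>jrSrVrV=>jrVrVrV=>jrjrVrV=>jrjrjrV=>jrjrjrj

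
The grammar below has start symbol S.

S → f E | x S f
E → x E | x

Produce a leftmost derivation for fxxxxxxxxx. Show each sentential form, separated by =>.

S=>fE=>fxE=>fxxE=>fxxxE=>fxxxxE=>fxxxxxE=>fxxxxxxE=>fxxxxxxxE=>fxxxxxxxxE=>fxxxxxxxxx

S => fE   [S → f E]
fE => fxE   [E → x E]
fxE => fxxE   [E → x E]
fxxE => fxxxE   [E → x E]
fxxxE => fxxxxE   [E → x E]
fxxxxE => fxxxxxE   [E → x E]
fxxxxxE => fxxxxxxE   [E → x E]
fxxxxxxE => fxxxxxxxE   [E → x E]
fxxxxxxxE => fxxxxxxxxE   [E → x E]
fxxxxxxxxE => fxxxxxxxxx   [E → x]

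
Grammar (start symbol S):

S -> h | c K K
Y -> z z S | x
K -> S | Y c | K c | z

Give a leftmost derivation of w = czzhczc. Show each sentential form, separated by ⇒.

S⇒cKK⇒cYcK⇒czzScK⇒czzhcK⇒czzhcKc⇒czzhczc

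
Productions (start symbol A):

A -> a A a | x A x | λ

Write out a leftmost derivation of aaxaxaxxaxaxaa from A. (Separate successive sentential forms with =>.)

A => aAa   [A -> a A a]
aAa => aaAaa   [A -> a A a]
aaAaa => aaxAxaa   [A -> x A x]
aaxAxaa => aaxaAaxaa   [A -> a A a]
aaxaAaxaa => aaxaxAxaxaa   [A -> x A x]
aaxaxAxaxaa => aaxaxaAaxaxaa   [A -> a A a]
aaxaxaAaxaxaa => aaxaxaxAxaxaxaa   [A -> x A x]
aaxaxaxAxaxaxaa => aaxaxaxxaxaxaa   [A -> λ]

A=>aAa=>aaAaa=>aaxAxaa=>aaxaAaxaa=>aaxaxAxaxaa=>aaxaxaAaxaxaa=>aaxaxaxAxaxaxaa=>aaxaxaxxaxaxaa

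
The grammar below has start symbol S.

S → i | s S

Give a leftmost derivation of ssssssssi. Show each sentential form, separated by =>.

S => sS   [S → s S]
sS => ssS   [S → s S]
ssS => sssS   [S → s S]
sssS => ssssS   [S → s S]
ssssS => sssssS   [S → s S]
sssssS => ssssssS   [S → s S]
ssssssS => sssssssS   [S → s S]
sssssssS => ssssssssS   [S → s S]
ssssssssS => ssssssssi   [S → i]

S => sS => ssS => sssS => ssssS => sssssS => ssssssS => sssssssS => ssssssssS => ssssssssi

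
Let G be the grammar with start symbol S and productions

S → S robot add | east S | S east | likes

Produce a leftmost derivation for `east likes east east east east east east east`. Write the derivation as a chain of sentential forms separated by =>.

S => S east   [S → S east]
S east => S east east   [S → S east]
S east east => east S east east   [S → east S]
east S east east => east S east east east   [S → S east]
east S east east east => east S east east east east   [S → S east]
east S east east east east => east S east east east east east   [S → S east]
east S east east east east east => east S east east east east east east   [S → S east]
east S east east east east east east => east S east east east east east east east   [S → S east]
east S east east east east east east east => east likes east east east east east east east   [S → likes]

S => S east => S east east => east S east east => east S east east east => east S east east east east => east S east east east east east => east S east east east east east east => east S east east east east east east east => east likes east east east east east east east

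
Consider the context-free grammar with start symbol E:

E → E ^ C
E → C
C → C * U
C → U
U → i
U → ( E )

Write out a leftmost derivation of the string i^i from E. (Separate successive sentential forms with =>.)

E => E^C => C^C => U^C => i^C => i^U => i^i

E => E^C   [E → E ^ C]
E^C => C^C   [E → C]
C^C => U^C   [C → U]
U^C => i^C   [U → i]
i^C => i^U   [C → U]
i^U => i^i   [U → i]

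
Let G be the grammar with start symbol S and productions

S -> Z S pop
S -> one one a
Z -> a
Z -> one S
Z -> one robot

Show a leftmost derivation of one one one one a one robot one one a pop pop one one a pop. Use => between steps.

S => Z S pop => one S S pop => one Z S pop S pop => one one S S pop S pop => one one one one a S pop S pop => one one one one a Z S pop pop S pop => one one one one a one robot S pop pop S pop => one one one one a one robot one one a pop pop S pop => one one one one a one robot one one a pop pop one one a pop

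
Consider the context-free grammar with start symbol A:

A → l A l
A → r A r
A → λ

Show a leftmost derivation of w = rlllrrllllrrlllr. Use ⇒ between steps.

A⇒rAr⇒rlAlr⇒rllAllr⇒rlllAlllr⇒rlllrArlllr⇒rlllrrArrlllr⇒rlllrrlAlrrlllr⇒rlllrrllAllrrlllr⇒rlllrrllllrrlllr

A ⇒ rAr   [A → r A r]
rAr ⇒ rlAlr   [A → l A l]
rlAlr ⇒ rllAllr   [A → l A l]
rllAllr ⇒ rlllAlllr   [A → l A l]
rlllAlllr ⇒ rlllrArlllr   [A → r A r]
rlllrArlllr ⇒ rlllrrArrlllr   [A → r A r]
rlllrrArrlllr ⇒ rlllrrlAlrrlllr   [A → l A l]
rlllrrlAlrrlllr ⇒ rlllrrllAllrrlllr   [A → l A l]
rlllrrllAllrrlllr ⇒ rlllrrllllrrlllr   [A → λ]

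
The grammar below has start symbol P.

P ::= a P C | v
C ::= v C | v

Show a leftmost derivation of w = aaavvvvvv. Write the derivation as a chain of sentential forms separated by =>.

P => aPC => aaPCC => aaaPCCC => aaavCCC => aaavvCC => aaavvvC => aaavvvvC => aaavvvvvC => aaavvvvvv

P => aPC   [P ::= a P C]
aPC => aaPCC   [P ::= a P C]
aaPCC => aaaPCCC   [P ::= a P C]
aaaPCCC => aaavCCC   [P ::= v]
aaavCCC => aaavvCC   [C ::= v]
aaavvCC => aaavvvC   [C ::= v]
aaavvvC => aaavvvvC   [C ::= v C]
aaavvvvC => aaavvvvvC   [C ::= v C]
aaavvvvvC => aaavvvvvv   [C ::= v]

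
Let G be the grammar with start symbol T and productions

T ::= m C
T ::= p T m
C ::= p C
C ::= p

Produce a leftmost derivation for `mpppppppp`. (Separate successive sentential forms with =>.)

T=>mC=>mpC=>mppC=>mpppC=>mppppC=>mpppppC=>mppppppC=>mpppppppC=>mpppppppp

T => mC   [T ::= m C]
mC => mpC   [C ::= p C]
mpC => mppC   [C ::= p C]
mppC => mpppC   [C ::= p C]
mpppC => mppppC   [C ::= p C]
mppppC => mpppppC   [C ::= p C]
mpppppC => mppppppC   [C ::= p C]
mppppppC => mpppppppC   [C ::= p C]
mpppppppC => mpppppppp   [C ::= p]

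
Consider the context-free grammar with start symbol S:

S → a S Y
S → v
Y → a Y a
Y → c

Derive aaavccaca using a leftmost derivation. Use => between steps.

S => aSY   [S → a S Y]
aSY => aaSYY   [S → a S Y]
aaSYY => aaaSYYY   [S → a S Y]
aaaSYYY => aaavYYY   [S → v]
aaavYYY => aaavcYY   [Y → c]
aaavcYY => aaavccY   [Y → c]
aaavccY => aaavccaYa   [Y → a Y a]
aaavccaYa => aaavccaca   [Y → c]

S => aSY => aaSYY => aaaSYYY => aaavYYY => aaavcYY => aaavccY => aaavccaYa => aaavccaca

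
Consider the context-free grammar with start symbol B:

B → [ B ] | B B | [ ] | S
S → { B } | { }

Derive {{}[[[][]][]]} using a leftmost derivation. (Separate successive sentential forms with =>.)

B => S => {B} => {BB} => {SB} => {{}B} => {{}[B]} => {{}[BB]} => {{}[[B]B]} => {{}[[BB]B]} => {{}[[[]B]B]} => {{}[[[][]]B]} => {{}[[[][]][]]}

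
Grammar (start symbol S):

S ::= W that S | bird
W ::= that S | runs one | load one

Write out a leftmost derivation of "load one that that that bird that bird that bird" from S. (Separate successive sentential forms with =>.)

S => W that S   [S ::= W that S]
W that S => load one that S   [W ::= load one]
load one that S => load one that W that S   [S ::= W that S]
load one that W that S => load one that that S that S   [W ::= that S]
load one that that S that S => load one that that W that S that S   [S ::= W that S]
load one that that W that S that S => load one that that that S that S that S   [W ::= that S]
load one that that that S that S that S => load one that that that bird that S that S   [S ::= bird]
load one that that that bird that S that S => load one that that that bird that bird that S   [S ::= bird]
load one that that that bird that bird that S => load one that that that bird that bird that bird   [S ::= bird]

S => W that S => load one that S => load one that W that S => load one that that S that S => load one that that W that S that S => load one that that that S that S that S => load one that that that bird that S that S => load one that that that bird that bird that S => load one that that that bird that bird that bird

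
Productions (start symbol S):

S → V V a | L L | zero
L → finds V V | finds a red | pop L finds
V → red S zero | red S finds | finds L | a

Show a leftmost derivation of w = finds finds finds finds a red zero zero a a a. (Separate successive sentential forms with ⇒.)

S ⇒ V V a ⇒ finds L V a ⇒ finds finds V V V a ⇒ finds finds finds L V V a ⇒ finds finds finds finds V V V V a ⇒ finds finds finds finds a V V V a ⇒ finds finds finds finds a red S zero V V a ⇒ finds finds finds finds a red zero zero V V a ⇒ finds finds finds finds a red zero zero a V a ⇒ finds finds finds finds a red zero zero a a a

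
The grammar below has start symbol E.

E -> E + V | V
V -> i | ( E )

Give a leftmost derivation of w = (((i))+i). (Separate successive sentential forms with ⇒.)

E ⇒ V   [E -> V]
V ⇒ (E)   [V -> ( E )]
(E) ⇒ (E+V)   [E -> E + V]
(E+V) ⇒ (V+V)   [E -> V]
(V+V) ⇒ ((E)+V)   [V -> ( E )]
((E)+V) ⇒ ((V)+V)   [E -> V]
((V)+V) ⇒ (((E))+V)   [V -> ( E )]
(((E))+V) ⇒ (((V))+V)   [E -> V]
(((V))+V) ⇒ (((i))+V)   [V -> i]
(((i))+V) ⇒ (((i))+i)   [V -> i]

E⇒V⇒(E)⇒(E+V)⇒(V+V)⇒((E)+V)⇒((V)+V)⇒(((E))+V)⇒(((V))+V)⇒(((i))+V)⇒(((i))+i)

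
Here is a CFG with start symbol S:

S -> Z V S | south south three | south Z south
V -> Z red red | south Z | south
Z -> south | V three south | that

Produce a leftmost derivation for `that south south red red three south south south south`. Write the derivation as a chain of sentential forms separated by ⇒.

S ⇒ Z V S ⇒ that V S ⇒ that south Z S ⇒ that south V three south S ⇒ that south Z red red three south S ⇒ that south south red red three south S ⇒ that south south red red three south south Z south ⇒ that south south red red three south south south south

S ⇒ Z V S   [S -> Z V S]
Z V S ⇒ that V S   [Z -> that]
that V S ⇒ that south Z S   [V -> south Z]
that south Z S ⇒ that south V three south S   [Z -> V three south]
that south V three south S ⇒ that south Z red red three south S   [V -> Z red red]
that south Z red red three south S ⇒ that south south red red three south S   [Z -> south]
that south south red red three south S ⇒ that south south red red three south south Z south   [S -> south Z south]
that south south red red three south south Z south ⇒ that south south red red three south south south south   [Z -> south]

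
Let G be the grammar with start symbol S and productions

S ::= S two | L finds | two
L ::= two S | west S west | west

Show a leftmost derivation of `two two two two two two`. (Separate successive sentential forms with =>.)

S => S two => S two two => S two two two => S two two two two => S two two two two two => two two two two two two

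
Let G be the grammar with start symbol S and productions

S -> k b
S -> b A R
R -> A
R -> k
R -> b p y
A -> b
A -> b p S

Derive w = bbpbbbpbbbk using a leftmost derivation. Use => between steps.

S=>bAR=>bbpSR=>bbpbARR=>bbpbbRR=>bbpbbAR=>bbpbbbpSR=>bbpbbbpbARR=>bbpbbbpbbRR=>bbpbbbpbbAR=>bbpbbbpbbbR=>bbpbbbpbbbk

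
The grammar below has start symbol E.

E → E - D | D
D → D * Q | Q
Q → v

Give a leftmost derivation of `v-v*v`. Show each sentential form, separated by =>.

E => E-D => D-D => Q-D => v-D => v-D*Q => v-Q*Q => v-v*Q => v-v*v

E => E-D   [E → E - D]
E-D => D-D   [E → D]
D-D => Q-D   [D → Q]
Q-D => v-D   [Q → v]
v-D => v-D*Q   [D → D * Q]
v-D*Q => v-Q*Q   [D → Q]
v-Q*Q => v-v*Q   [Q → v]
v-v*Q => v-v*v   [Q → v]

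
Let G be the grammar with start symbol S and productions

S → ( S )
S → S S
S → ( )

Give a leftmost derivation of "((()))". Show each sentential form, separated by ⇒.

S ⇒ (S)   [S → ( S )]
(S) ⇒ ((S))   [S → ( S )]
((S)) ⇒ ((()))   [S → ( )]

S ⇒ (S) ⇒ ((S)) ⇒ ((()))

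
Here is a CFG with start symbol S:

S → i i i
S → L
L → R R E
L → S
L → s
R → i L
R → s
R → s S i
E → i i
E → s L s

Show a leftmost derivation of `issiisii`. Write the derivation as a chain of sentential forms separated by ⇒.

S ⇒ L   [S → L]
L ⇒ RRE   [L → R R E]
RRE ⇒ iLRE   [R → i L]
iLRE ⇒ iRRERE   [L → R R E]
iRRERE ⇒ isRERE   [R → s]
isRERE ⇒ issERE   [R → s]
issERE ⇒ issiiRE   [E → i i]
issiiRE ⇒ issiisE   [R → s]
issiisE ⇒ issiisii   [E → i i]

S ⇒ L ⇒ RRE ⇒ iLRE ⇒ iRRERE ⇒ isRERE ⇒ issERE ⇒ issiiRE ⇒ issiisE ⇒ issiisii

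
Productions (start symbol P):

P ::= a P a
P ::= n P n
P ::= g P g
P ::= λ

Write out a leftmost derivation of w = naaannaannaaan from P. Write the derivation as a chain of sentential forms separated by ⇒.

P⇒nPn⇒naPan⇒naaPaan⇒naaaPaaan⇒naaanPnaaan⇒naaannPnnaaan⇒naaannaPannaaan⇒naaannaannaaan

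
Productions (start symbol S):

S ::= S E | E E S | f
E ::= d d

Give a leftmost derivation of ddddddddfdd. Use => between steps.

S => SE   [S ::= S E]
SE => EESE   [S ::= E E S]
EESE => ddESE   [E ::= d d]
ddESE => ddddSE   [E ::= d d]
ddddSE => ddddEESE   [S ::= E E S]
ddddEESE => ddddddESE   [E ::= d d]
ddddddESE => ddddddddSE   [E ::= d d]
ddddddddSE => ddddddddfE   [S ::= f]
ddddddddfE => ddddddddfdd   [E ::= d d]

S => SE => EESE => ddESE => ddddSE => ddddEESE => ddddddESE => ddddddddSE => ddddddddfE => ddddddddfdd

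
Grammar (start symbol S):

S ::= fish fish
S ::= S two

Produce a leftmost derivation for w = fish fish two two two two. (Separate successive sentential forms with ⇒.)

S ⇒ S two ⇒ S two two ⇒ S two two two ⇒ S two two two two ⇒ fish fish two two two two

S ⇒ S two   [S ::= S two]
S two ⇒ S two two   [S ::= S two]
S two two ⇒ S two two two   [S ::= S two]
S two two two ⇒ S two two two two   [S ::= S two]
S two two two two ⇒ fish fish two two two two   [S ::= fish fish]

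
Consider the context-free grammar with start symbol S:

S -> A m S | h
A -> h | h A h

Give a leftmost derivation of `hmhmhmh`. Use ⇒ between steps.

S ⇒ AmS ⇒ hmS ⇒ hmAmS ⇒ hmhmS ⇒ hmhmAmS ⇒ hmhmhmS ⇒ hmhmhmh

S ⇒ AmS   [S -> A m S]
AmS ⇒ hmS   [A -> h]
hmS ⇒ hmAmS   [S -> A m S]
hmAmS ⇒ hmhmS   [A -> h]
hmhmS ⇒ hmhmAmS   [S -> A m S]
hmhmAmS ⇒ hmhmhmS   [A -> h]
hmhmhmS ⇒ hmhmhmh   [S -> h]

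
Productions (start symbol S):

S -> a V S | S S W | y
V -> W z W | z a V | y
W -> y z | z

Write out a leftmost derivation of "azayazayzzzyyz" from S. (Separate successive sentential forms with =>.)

S => aVS   [S -> a V S]
aVS => azaVS   [V -> z a V]
azaVS => azayS   [V -> y]
azayS => azaySSW   [S -> S S W]
azaySSW => azayaVSSW   [S -> a V S]
azayaVSSW => azayazaVSSW   [V -> z a V]
azayazaVSSW => azayazaWzWSSW   [V -> W z W]
azayazaWzWSSW => azayazayzzWSSW   [W -> y z]
azayazayzzWSSW => azayazayzzzSSW   [W -> z]
azayazayzzzSSW => azayazayzzzySW   [S -> y]
azayazayzzzySW => azayazayzzzyyW   [S -> y]
azayazayzzzyyW => azayazayzzzyyz   [W -> z]

S => aVS => azaVS => azayS => azaySSW => azayaVSSW => azayazaVSSW => azayazaWzWSSW => azayazayzzWSSW => azayazayzzzSSW => azayazayzzzySW => azayazayzzzyyW => azayazayzzzyyz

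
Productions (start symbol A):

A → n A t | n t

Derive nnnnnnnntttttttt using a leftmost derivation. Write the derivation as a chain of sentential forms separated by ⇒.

A ⇒ nAt ⇒ nnAtt ⇒ nnnAttt ⇒ nnnnAtttt ⇒ nnnnnAttttt ⇒ nnnnnnAtttttt ⇒ nnnnnnnAttttttt ⇒ nnnnnnnntttttttt

A ⇒ nAt   [A → n A t]
nAt ⇒ nnAtt   [A → n A t]
nnAtt ⇒ nnnAttt   [A → n A t]
nnnAttt ⇒ nnnnAtttt   [A → n A t]
nnnnAtttt ⇒ nnnnnAttttt   [A → n A t]
nnnnnAttttt ⇒ nnnnnnAtttttt   [A → n A t]
nnnnnnAtttttt ⇒ nnnnnnnAttttttt   [A → n A t]
nnnnnnnAttttttt ⇒ nnnnnnnntttttttt   [A → n t]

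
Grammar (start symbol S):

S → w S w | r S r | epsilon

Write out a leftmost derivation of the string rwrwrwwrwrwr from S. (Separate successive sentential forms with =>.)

S => rSr   [S → r S r]
rSr => rwSwr   [S → w S w]
rwSwr => rwrSrwr   [S → r S r]
rwrSrwr => rwrwSwrwr   [S → w S w]
rwrwSwrwr => rwrwrSrwrwr   [S → r S r]
rwrwrSrwrwr => rwrwrwSwrwrwr   [S → w S w]
rwrwrwSwrwrwr => rwrwrwwrwrwr   [S → epsilon]

S => rSr => rwSwr => rwrSrwr => rwrwSwrwr => rwrwrSrwrwr => rwrwrwSwrwrwr => rwrwrwwrwrwr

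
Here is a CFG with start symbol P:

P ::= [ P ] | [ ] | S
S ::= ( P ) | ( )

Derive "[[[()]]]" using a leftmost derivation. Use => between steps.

P => [P] => [[P]] => [[[P]]] => [[[S]]] => [[[()]]]

P => [P]   [P ::= [ P ]]
[P] => [[P]]   [P ::= [ P ]]
[[P]] => [[[P]]]   [P ::= [ P ]]
[[[P]]] => [[[S]]]   [P ::= S]
[[[S]]] => [[[()]]]   [S ::= ( )]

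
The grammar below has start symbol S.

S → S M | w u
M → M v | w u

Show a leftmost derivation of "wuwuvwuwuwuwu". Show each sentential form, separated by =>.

S => SM => SMM => SMMM => SMMMM => SMMMMM => wuMMMMM => wuMvMMMM => wuwuvMMMM => wuwuvwuMMM => wuwuvwuwuMM => wuwuvwuwuwuM => wuwuvwuwuwuwu

S => SM   [S → S M]
SM => SMM   [S → S M]
SMM => SMMM   [S → S M]
SMMM => SMMMM   [S → S M]
SMMMM => SMMMMM   [S → S M]
SMMMMM => wuMMMMM   [S → w u]
wuMMMMM => wuMvMMMM   [M → M v]
wuMvMMMM => wuwuvMMMM   [M → w u]
wuwuvMMMM => wuwuvwuMMM   [M → w u]
wuwuvwuMMM => wuwuvwuwuMM   [M → w u]
wuwuvwuwuMM => wuwuvwuwuwuM   [M → w u]
wuwuvwuwuwuM => wuwuvwuwuwuwu   [M → w u]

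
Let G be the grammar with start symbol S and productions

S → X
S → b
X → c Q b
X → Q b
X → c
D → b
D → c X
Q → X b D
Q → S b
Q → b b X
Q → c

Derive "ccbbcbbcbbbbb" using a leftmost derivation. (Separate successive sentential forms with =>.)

S=>X=>cQb=>cSbb=>cXbb=>ccQbbb=>ccbbXbbb=>ccbbcQbbbb=>ccbbcbbXbbbb=>ccbbcbbQbbbbb=>ccbbcbbcbbbbb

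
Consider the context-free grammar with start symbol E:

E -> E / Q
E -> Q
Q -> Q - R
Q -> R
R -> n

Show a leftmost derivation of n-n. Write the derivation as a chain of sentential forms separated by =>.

E => Q   [E -> Q]
Q => Q-R   [Q -> Q - R]
Q-R => R-R   [Q -> R]
R-R => n-R   [R -> n]
n-R => n-n   [R -> n]

E => Q => Q-R => R-R => n-R => n-n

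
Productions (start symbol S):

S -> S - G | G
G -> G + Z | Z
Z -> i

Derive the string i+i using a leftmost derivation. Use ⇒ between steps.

S ⇒ G ⇒ G+Z ⇒ Z+Z ⇒ i+Z ⇒ i+i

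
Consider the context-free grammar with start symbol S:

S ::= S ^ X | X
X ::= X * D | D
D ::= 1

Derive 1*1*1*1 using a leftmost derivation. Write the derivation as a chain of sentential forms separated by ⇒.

S ⇒ X   [S ::= X]
X ⇒ X*D   [X ::= X * D]
X*D ⇒ X*D*D   [X ::= X * D]
X*D*D ⇒ X*D*D*D   [X ::= X * D]
X*D*D*D ⇒ D*D*D*D   [X ::= D]
D*D*D*D ⇒ 1*D*D*D   [D ::= 1]
1*D*D*D ⇒ 1*1*D*D   [D ::= 1]
1*1*D*D ⇒ 1*1*1*D   [D ::= 1]
1*1*1*D ⇒ 1*1*1*1   [D ::= 1]

S⇒X⇒X*D⇒X*D*D⇒X*D*D*D⇒D*D*D*D⇒1*D*D*D⇒1*1*D*D⇒1*1*1*D⇒1*1*1*1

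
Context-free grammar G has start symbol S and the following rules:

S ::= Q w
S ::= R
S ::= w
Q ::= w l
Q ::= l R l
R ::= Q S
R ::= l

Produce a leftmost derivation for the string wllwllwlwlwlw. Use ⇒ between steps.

S ⇒ R ⇒ QS ⇒ wlS ⇒ wlQw ⇒ wllRlw ⇒ wllQSlw ⇒ wllwlSlw ⇒ wllwlRlw ⇒ wllwlQSlw ⇒ wllwllRlSlw ⇒ wllwllQSlSlw ⇒ wllwllwlSlSlw ⇒ wllwllwlwlSlw ⇒ wllwllwlwlwlw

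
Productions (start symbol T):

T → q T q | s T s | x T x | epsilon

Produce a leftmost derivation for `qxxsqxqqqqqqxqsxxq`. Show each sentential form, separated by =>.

T=>qTq=>qxTxq=>qxxTxxq=>qxxsTsxxq=>qxxsqTqsxxq=>qxxsqxTxqsxxq=>qxxsqxqTqxqsxxq=>qxxsqxqqTqqxqsxxq=>qxxsqxqqqTqqqxqsxxq=>qxxsqxqqqqqqxqsxxq

T => qTq   [T → q T q]
qTq => qxTxq   [T → x T x]
qxTxq => qxxTxxq   [T → x T x]
qxxTxxq => qxxsTsxxq   [T → s T s]
qxxsTsxxq => qxxsqTqsxxq   [T → q T q]
qxxsqTqsxxq => qxxsqxTxqsxxq   [T → x T x]
qxxsqxTxqsxxq => qxxsqxqTqxqsxxq   [T → q T q]
qxxsqxqTqxqsxxq => qxxsqxqqTqqxqsxxq   [T → q T q]
qxxsqxqqTqqxqsxxq => qxxsqxqqqTqqqxqsxxq   [T → q T q]
qxxsqxqqqTqqqxqsxxq => qxxsqxqqqqqqxqsxxq   [T → epsilon]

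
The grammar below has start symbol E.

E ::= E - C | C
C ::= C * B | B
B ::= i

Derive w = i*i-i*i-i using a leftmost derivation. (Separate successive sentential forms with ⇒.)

E⇒E-C⇒E-C-C⇒C-C-C⇒C*B-C-C⇒B*B-C-C⇒i*B-C-C⇒i*i-C-C⇒i*i-C*B-C⇒i*i-B*B-C⇒i*i-i*B-C⇒i*i-i*i-C⇒i*i-i*i-B⇒i*i-i*i-i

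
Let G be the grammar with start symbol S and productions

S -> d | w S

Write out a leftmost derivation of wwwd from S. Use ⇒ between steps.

S⇒wS⇒wwS⇒wwwS⇒wwwd

S ⇒ wS   [S -> w S]
wS ⇒ wwS   [S -> w S]
wwS ⇒ wwwS   [S -> w S]
wwwS ⇒ wwwd   [S -> d]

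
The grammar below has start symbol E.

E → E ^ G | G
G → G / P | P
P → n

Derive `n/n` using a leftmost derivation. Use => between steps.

E => G   [E → G]
G => G/P   [G → G / P]
G/P => P/P   [G → P]
P/P => n/P   [P → n]
n/P => n/n   [P → n]

E=>G=>G/P=>P/P=>n/P=>n/n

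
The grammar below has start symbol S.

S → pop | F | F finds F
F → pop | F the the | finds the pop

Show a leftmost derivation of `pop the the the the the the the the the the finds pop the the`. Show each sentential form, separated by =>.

S => F finds F => F the the finds F => F the the the the finds F => F the the the the the the finds F => F the the the the the the the the finds F => F the the the the the the the the the the finds F => pop the the the the the the the the the the finds F => pop the the the the the the the the the the finds F the the => pop the the the the the the the the the the finds pop the the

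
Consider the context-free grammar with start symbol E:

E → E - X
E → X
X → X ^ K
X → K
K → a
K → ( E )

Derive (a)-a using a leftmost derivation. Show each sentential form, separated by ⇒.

E ⇒ E-X ⇒ X-X ⇒ K-X ⇒ (E)-X ⇒ (X)-X ⇒ (K)-X ⇒ (a)-X ⇒ (a)-K ⇒ (a)-a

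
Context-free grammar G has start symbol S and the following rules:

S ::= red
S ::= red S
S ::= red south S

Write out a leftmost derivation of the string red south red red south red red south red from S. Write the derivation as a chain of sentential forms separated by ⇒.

S ⇒ red south S ⇒ red south red S ⇒ red south red red south S ⇒ red south red red south red S ⇒ red south red red south red red south S ⇒ red south red red south red red south red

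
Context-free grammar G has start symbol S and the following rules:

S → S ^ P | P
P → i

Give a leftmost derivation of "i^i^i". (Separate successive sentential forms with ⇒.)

S ⇒ S^P   [S → S ^ P]
S^P ⇒ S^P^P   [S → S ^ P]
S^P^P ⇒ P^P^P   [S → P]
P^P^P ⇒ i^P^P   [P → i]
i^P^P ⇒ i^i^P   [P → i]
i^i^P ⇒ i^i^i   [P → i]

S⇒S^P⇒S^P^P⇒P^P^P⇒i^P^P⇒i^i^P⇒i^i^i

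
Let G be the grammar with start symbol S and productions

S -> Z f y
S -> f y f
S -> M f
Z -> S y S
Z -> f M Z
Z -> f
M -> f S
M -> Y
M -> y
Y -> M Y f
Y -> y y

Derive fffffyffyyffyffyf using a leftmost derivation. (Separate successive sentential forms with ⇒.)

S ⇒ Mf   [S -> M f]
Mf ⇒ fSf   [M -> f S]
fSf ⇒ fZfyf   [S -> Z f y]
fZfyf ⇒ ffMZfyf   [Z -> f M Z]
ffMZfyf ⇒ ffYZfyf   [M -> Y]
ffYZfyf ⇒ ffMYfZfyf   [Y -> M Y f]
ffMYfZfyf ⇒ fffSYfZfyf   [M -> f S]
fffSYfZfyf ⇒ fffMfYfZfyf   [S -> M f]
fffMfYfZfyf ⇒ ffffSfYfZfyf   [M -> f S]
ffffSfYfZfyf ⇒ fffffyffYfZfyf   [S -> f y f]
fffffyffYfZfyf ⇒ fffffyffyyfZfyf   [Y -> y y]
fffffyffyyfZfyf ⇒ fffffyffyyffMZfyf   [Z -> f M Z]
fffffyffyyffMZfyf ⇒ fffffyffyyffyZfyf   [M -> y]
fffffyffyyffyZfyf ⇒ fffffyffyyffyffyf   [Z -> f]

S ⇒ Mf ⇒ fSf ⇒ fZfyf ⇒ ffMZfyf ⇒ ffYZfyf ⇒ ffMYfZfyf ⇒ fffSYfZfyf ⇒ fffMfYfZfyf ⇒ ffffSfYfZfyf ⇒ fffffyffYfZfyf ⇒ fffffyffyyfZfyf ⇒ fffffyffyyffMZfyf ⇒ fffffyffyyffyZfyf ⇒ fffffyffyyffyffyf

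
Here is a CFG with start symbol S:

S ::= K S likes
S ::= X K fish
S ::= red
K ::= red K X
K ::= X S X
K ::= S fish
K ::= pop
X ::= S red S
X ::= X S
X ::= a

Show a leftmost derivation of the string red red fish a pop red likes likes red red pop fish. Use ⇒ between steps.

S ⇒ X K fish ⇒ S red S K fish ⇒ K S likes red S K fish ⇒ red K X S likes red S K fish ⇒ red S fish X S likes red S K fish ⇒ red red fish X S likes red S K fish ⇒ red red fish a S likes red S K fish ⇒ red red fish a K S likes likes red S K fish ⇒ red red fish a pop S likes likes red S K fish ⇒ red red fish a pop red likes likes red S K fish ⇒ red red fish a pop red likes likes red red K fish ⇒ red red fish a pop red likes likes red red pop fish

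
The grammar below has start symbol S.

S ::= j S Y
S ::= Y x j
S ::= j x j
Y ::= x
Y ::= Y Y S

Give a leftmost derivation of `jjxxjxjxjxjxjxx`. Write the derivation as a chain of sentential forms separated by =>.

S => jSY => jjSYY => jjYxjYY => jjYYSxjYY => jjYYSYSxjYY => jjxYSYSxjYY => jjxxSYSxjYY => jjxxjxjYSxjYY => jjxxjxjxSxjYY => jjxxjxjxjxjxjYY => jjxxjxjxjxjxjxY => jjxxjxjxjxjxjxx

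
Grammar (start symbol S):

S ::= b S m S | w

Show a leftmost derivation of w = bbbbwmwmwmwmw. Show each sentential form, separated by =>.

S => bSmS => bbSmSmS => bbbSmSmSmS => bbbbSmSmSmSmS => bbbbwmSmSmSmS => bbbbwmwmSmSmS => bbbbwmwmwmSmS => bbbbwmwmwmwmS => bbbbwmwmwmwmw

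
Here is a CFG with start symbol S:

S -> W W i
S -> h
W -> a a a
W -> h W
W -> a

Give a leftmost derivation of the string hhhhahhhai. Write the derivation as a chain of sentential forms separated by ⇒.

S ⇒ WWi   [S -> W W i]
WWi ⇒ hWWi   [W -> h W]
hWWi ⇒ hhWWi   [W -> h W]
hhWWi ⇒ hhhWWi   [W -> h W]
hhhWWi ⇒ hhhhWWi   [W -> h W]
hhhhWWi ⇒ hhhhaWi   [W -> a]
hhhhaWi ⇒ hhhhahWi   [W -> h W]
hhhhahWi ⇒ hhhhahhWi   [W -> h W]
hhhhahhWi ⇒ hhhhahhhWi   [W -> h W]
hhhhahhhWi ⇒ hhhhahhhai   [W -> a]

S ⇒ WWi ⇒ hWWi ⇒ hhWWi ⇒ hhhWWi ⇒ hhhhWWi ⇒ hhhhaWi ⇒ hhhhahWi ⇒ hhhhahhWi ⇒ hhhhahhhWi ⇒ hhhhahhhai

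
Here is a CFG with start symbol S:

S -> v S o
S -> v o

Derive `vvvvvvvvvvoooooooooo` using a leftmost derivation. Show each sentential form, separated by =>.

S=>vSo=>vvSoo=>vvvSooo=>vvvvSoooo=>vvvvvSooooo=>vvvvvvSoooooo=>vvvvvvvSooooooo=>vvvvvvvvSoooooooo=>vvvvvvvvvSooooooooo=>vvvvvvvvvvoooooooooo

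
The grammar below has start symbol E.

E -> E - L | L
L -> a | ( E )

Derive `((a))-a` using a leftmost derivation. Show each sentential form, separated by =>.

E => E-L => L-L => (E)-L => (L)-L => ((E))-L => ((L))-L => ((a))-L => ((a))-a

E => E-L   [E -> E - L]
E-L => L-L   [E -> L]
L-L => (E)-L   [L -> ( E )]
(E)-L => (L)-L   [E -> L]
(L)-L => ((E))-L   [L -> ( E )]
((E))-L => ((L))-L   [E -> L]
((L))-L => ((a))-L   [L -> a]
((a))-L => ((a))-a   [L -> a]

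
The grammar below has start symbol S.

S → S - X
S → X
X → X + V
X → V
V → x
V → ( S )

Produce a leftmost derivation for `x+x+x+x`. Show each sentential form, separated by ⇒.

S⇒X⇒X+V⇒X+V+V⇒X+V+V+V⇒V+V+V+V⇒x+V+V+V⇒x+x+V+V⇒x+x+x+V⇒x+x+x+x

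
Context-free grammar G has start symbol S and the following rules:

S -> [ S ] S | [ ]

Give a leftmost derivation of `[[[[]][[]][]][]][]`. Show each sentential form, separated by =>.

S=>[S]S=>[[S]S]S=>[[[S]S]S]S=>[[[[]]S]S]S=>[[[[]][S]S]S]S=>[[[[]][[]]S]S]S=>[[[[]][[]][]]S]S=>[[[[]][[]][]][]]S=>[[[[]][[]][]][]][]

S => [S]S   [S -> [ S ] S]
[S]S => [[S]S]S   [S -> [ S ] S]
[[S]S]S => [[[S]S]S]S   [S -> [ S ] S]
[[[S]S]S]S => [[[[]]S]S]S   [S -> [ ]]
[[[[]]S]S]S => [[[[]][S]S]S]S   [S -> [ S ] S]
[[[[]][S]S]S]S => [[[[]][[]]S]S]S   [S -> [ ]]
[[[[]][[]]S]S]S => [[[[]][[]][]]S]S   [S -> [ ]]
[[[[]][[]][]]S]S => [[[[]][[]][]][]]S   [S -> [ ]]
[[[[]][[]][]][]]S => [[[[]][[]][]][]][]   [S -> [ ]]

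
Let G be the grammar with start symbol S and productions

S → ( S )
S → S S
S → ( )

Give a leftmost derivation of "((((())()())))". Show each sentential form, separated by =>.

S => (S)   [S → ( S )]
(S) => ((S))   [S → ( S )]
((S)) => (((S)))   [S → ( S )]
(((S))) => (((SS)))   [S → S S]
(((SS))) => (((SSS)))   [S → S S]
(((SSS))) => ((((S)SS)))   [S → ( S )]
((((S)SS))) => ((((())SS)))   [S → ( )]
((((())SS))) => ((((())()S)))   [S → ( )]
((((())()S))) => ((((())()())))   [S → ( )]

S => (S) => ((S)) => (((S))) => (((SS))) => (((SSS))) => ((((S)SS))) => ((((())SS))) => ((((())()S))) => ((((())()())))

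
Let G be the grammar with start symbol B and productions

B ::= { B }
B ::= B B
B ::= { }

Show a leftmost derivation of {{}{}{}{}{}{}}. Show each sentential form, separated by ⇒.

B ⇒ {B}   [B ::= { B }]
{B} ⇒ {BB}   [B ::= B B]
{BB} ⇒ {BBB}   [B ::= B B]
{BBB} ⇒ {BBBB}   [B ::= B B]
{BBBB} ⇒ {{}BBB}   [B ::= { }]
{{}BBB} ⇒ {{}BBBB}   [B ::= B B]
{{}BBBB} ⇒ {{}BBBBB}   [B ::= B B]
{{}BBBBB} ⇒ {{}{}BBBB}   [B ::= { }]
{{}{}BBBB} ⇒ {{}{}{}BBB}   [B ::= { }]
{{}{}{}BBB} ⇒ {{}{}{}{}BB}   [B ::= { }]
{{}{}{}{}BB} ⇒ {{}{}{}{}{}B}   [B ::= { }]
{{}{}{}{}{}B} ⇒ {{}{}{}{}{}{}}   [B ::= { }]

B ⇒ {B} ⇒ {BB} ⇒ {BBB} ⇒ {BBBB} ⇒ {{}BBB} ⇒ {{}BBBB} ⇒ {{}BBBBB} ⇒ {{}{}BBBB} ⇒ {{}{}{}BBB} ⇒ {{}{}{}{}BB} ⇒ {{}{}{}{}{}B} ⇒ {{}{}{}{}{}{}}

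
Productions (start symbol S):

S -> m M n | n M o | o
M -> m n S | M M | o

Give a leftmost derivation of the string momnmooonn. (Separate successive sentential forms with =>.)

S => mMn   [S -> m M n]
mMn => mMMn   [M -> M M]
mMMn => moMn   [M -> o]
moMn => momnSn   [M -> m n S]
momnSn => momnmMnn   [S -> m M n]
momnmMnn => momnmMMnn   [M -> M M]
momnmMMnn => momnmMMMnn   [M -> M M]
momnmMMMnn => momnmoMMnn   [M -> o]
momnmoMMnn => momnmooMnn   [M -> o]
momnmooMnn => momnmooonn   [M -> o]

S=>mMn=>mMMn=>moMn=>momnSn=>momnmMnn=>momnmMMnn=>momnmMMMnn=>momnmoMMnn=>momnmooMnn=>momnmooonn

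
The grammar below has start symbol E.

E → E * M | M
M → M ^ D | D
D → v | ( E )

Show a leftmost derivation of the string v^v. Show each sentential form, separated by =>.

E=>M=>M^D=>D^D=>v^D=>v^v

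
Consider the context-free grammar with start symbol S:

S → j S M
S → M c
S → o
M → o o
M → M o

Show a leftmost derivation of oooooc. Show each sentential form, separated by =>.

S => Mc   [S → M c]
Mc => Moc   [M → M o]
Moc => Mooc   [M → M o]
Mooc => Moooc   [M → M o]
Moooc => oooooc   [M → o o]

S => Mc => Moc => Mooc => Moooc => oooooc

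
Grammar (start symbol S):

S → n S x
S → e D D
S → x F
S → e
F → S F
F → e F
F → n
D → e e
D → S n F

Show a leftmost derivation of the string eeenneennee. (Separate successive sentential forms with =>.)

S => eDD   [S → e D D]
eDD => eSnFD   [D → S n F]
eSnFD => eeDDnFD   [S → e D D]
eeDDnFD => eeSnFDnFD   [D → S n F]
eeSnFDnFD => eeenFDnFD   [S → e]
eeenFDnFD => eeennDnFD   [F → n]
eeennDnFD => eeenneenFD   [D → e e]
eeenneenFD => eeenneennD   [F → n]
eeenneennD => eeenneennee   [D → e e]

S => eDD => eSnFD => eeDDnFD => eeSnFDnFD => eeenFDnFD => eeennDnFD => eeenneenFD => eeenneennD => eeenneennee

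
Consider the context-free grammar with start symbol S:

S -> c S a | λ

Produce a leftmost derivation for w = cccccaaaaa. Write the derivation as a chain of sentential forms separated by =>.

S => cSa => ccSaa => cccSaaa => ccccSaaaa => cccccSaaaaa => cccccaaaaa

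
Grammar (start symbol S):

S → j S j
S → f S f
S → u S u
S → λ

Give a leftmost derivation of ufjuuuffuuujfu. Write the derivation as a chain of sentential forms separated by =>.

S => uSu => ufSfu => ufjSjfu => ufjuSujfu => ufjuuSuujfu => ufjuuuSuuujfu => ufjuuufSfuuujfu => ufjuuuffuuujfu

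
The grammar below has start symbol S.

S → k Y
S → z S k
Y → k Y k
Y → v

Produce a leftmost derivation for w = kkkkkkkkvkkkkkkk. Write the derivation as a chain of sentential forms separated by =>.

S => kY   [S → k Y]
kY => kkYk   [Y → k Y k]
kkYk => kkkYkk   [Y → k Y k]
kkkYkk => kkkkYkkk   [Y → k Y k]
kkkkYkkk => kkkkkYkkkk   [Y → k Y k]
kkkkkYkkkk => kkkkkkYkkkkk   [Y → k Y k]
kkkkkkYkkkkk => kkkkkkkYkkkkkk   [Y → k Y k]
kkkkkkkYkkkkkk => kkkkkkkkYkkkkkkk   [Y → k Y k]
kkkkkkkkYkkkkkkk => kkkkkkkkvkkkkkkk   [Y → v]

S => kY => kkYk => kkkYkk => kkkkYkkk => kkkkkYkkkk => kkkkkkYkkkkk => kkkkkkkYkkkkkk => kkkkkkkkYkkkkkkk => kkkkkkkkvkkkkkkk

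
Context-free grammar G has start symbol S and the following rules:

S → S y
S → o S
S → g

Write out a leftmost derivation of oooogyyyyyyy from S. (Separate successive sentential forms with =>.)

S => oS   [S → o S]
oS => ooS   [S → o S]
ooS => ooSy   [S → S y]
ooSy => ooSyy   [S → S y]
ooSyy => ooSyyy   [S → S y]
ooSyyy => ooSyyyy   [S → S y]
ooSyyyy => oooSyyyy   [S → o S]
oooSyyyy => ooooSyyyy   [S → o S]
ooooSyyyy => ooooSyyyyy   [S → S y]
ooooSyyyyy => ooooSyyyyyy   [S → S y]
ooooSyyyyyy => ooooSyyyyyyy   [S → S y]
ooooSyyyyyyy => oooogyyyyyyy   [S → g]

S => oS => ooS => ooSy => ooSyy => ooSyyy => ooSyyyy => oooSyyyy => ooooSyyyy => ooooSyyyyy => ooooSyyyyyy => ooooSyyyyyyy => oooogyyyyyyy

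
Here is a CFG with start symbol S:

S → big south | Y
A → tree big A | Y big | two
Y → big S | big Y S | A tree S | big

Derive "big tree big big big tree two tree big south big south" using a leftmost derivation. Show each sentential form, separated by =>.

S => Y => big Y S => big A tree S S => big tree big A tree S S => big tree big Y big tree S S => big tree big big big tree S S => big tree big big big tree Y S => big tree big big big tree A tree S S => big tree big big big tree two tree S S => big tree big big big tree two tree big south S => big tree big big big tree two tree big south big south

S => Y   [S → Y]
Y => big Y S   [Y → big Y S]
big Y S => big A tree S S   [Y → A tree S]
big A tree S S => big tree big A tree S S   [A → tree big A]
big tree big A tree S S => big tree big Y big tree S S   [A → Y big]
big tree big Y big tree S S => big tree big big big tree S S   [Y → big]
big tree big big big tree S S => big tree big big big tree Y S   [S → Y]
big tree big big big tree Y S => big tree big big big tree A tree S S   [Y → A tree S]
big tree big big big tree A tree S S => big tree big big big tree two tree S S   [A → two]
big tree big big big tree two tree S S => big tree big big big tree two tree big south S   [S → big south]
big tree big big big tree two tree big south S => big tree big big big tree two tree big south big south   [S → big south]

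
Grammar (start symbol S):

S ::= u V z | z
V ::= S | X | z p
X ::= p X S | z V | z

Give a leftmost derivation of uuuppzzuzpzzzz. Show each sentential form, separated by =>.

S=>uVz=>uSz=>uuVzz=>uuSzz=>uuuVzzz=>uuuXzzz=>uuupXSzzz=>uuuppXSSzzz=>uuuppzSSzzz=>uuuppzzSzzz=>uuuppzzuVzzzz=>uuuppzzuzpzzzz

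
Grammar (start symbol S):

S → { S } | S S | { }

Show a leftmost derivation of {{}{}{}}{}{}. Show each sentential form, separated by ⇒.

S⇒SS⇒SSS⇒{S}SS⇒{SS}SS⇒{SSS}SS⇒{{}SS}SS⇒{{}{}S}SS⇒{{}{}{}}SS⇒{{}{}{}}{}S⇒{{}{}{}}{}{}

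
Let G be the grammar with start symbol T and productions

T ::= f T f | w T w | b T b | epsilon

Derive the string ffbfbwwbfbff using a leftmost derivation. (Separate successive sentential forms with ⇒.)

T ⇒ fTf ⇒ ffTff ⇒ ffbTbff ⇒ ffbfTfbff ⇒ ffbfbTbfbff ⇒ ffbfbwTwbfbff ⇒ ffbfbwwbfbff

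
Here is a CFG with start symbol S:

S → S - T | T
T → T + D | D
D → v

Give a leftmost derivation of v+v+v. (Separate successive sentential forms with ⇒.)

S ⇒ T   [S → T]
T ⇒ T+D   [T → T + D]
T+D ⇒ T+D+D   [T → T + D]
T+D+D ⇒ D+D+D   [T → D]
D+D+D ⇒ v+D+D   [D → v]
v+D+D ⇒ v+v+D   [D → v]
v+v+D ⇒ v+v+v   [D → v]

S ⇒ T ⇒ T+D ⇒ T+D+D ⇒ D+D+D ⇒ v+D+D ⇒ v+v+D ⇒ v+v+v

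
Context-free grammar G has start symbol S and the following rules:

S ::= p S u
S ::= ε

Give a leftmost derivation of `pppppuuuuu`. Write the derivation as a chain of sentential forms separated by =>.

S => pSu => ppSuu => pppSuuu => ppppSuuuu => pppppSuuuuu => pppppuuuuu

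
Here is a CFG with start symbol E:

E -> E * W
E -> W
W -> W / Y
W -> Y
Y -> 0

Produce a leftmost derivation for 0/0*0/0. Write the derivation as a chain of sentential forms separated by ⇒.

E ⇒ E*W ⇒ W*W ⇒ W/Y*W ⇒ Y/Y*W ⇒ 0/Y*W ⇒ 0/0*W ⇒ 0/0*W/Y ⇒ 0/0*Y/Y ⇒ 0/0*0/Y ⇒ 0/0*0/0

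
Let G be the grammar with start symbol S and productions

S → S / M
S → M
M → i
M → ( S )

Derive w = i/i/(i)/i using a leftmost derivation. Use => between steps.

S=>S/M=>S/M/M=>S/M/M/M=>M/M/M/M=>i/M/M/M=>i/i/M/M=>i/i/(S)/M=>i/i/(M)/M=>i/i/(i)/M=>i/i/(i)/i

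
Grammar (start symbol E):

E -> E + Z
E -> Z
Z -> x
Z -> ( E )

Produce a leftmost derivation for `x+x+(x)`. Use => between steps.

E => E+Z   [E -> E + Z]
E+Z => E+Z+Z   [E -> E + Z]
E+Z+Z => Z+Z+Z   [E -> Z]
Z+Z+Z => x+Z+Z   [Z -> x]
x+Z+Z => x+x+Z   [Z -> x]
x+x+Z => x+x+(E)   [Z -> ( E )]
x+x+(E) => x+x+(Z)   [E -> Z]
x+x+(Z) => x+x+(x)   [Z -> x]

E=>E+Z=>E+Z+Z=>Z+Z+Z=>x+Z+Z=>x+x+Z=>x+x+(E)=>x+x+(Z)=>x+x+(x)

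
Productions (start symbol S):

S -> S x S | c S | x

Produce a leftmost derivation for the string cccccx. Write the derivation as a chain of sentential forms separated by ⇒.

S ⇒ cS   [S -> c S]
cS ⇒ ccS   [S -> c S]
ccS ⇒ cccS   [S -> c S]
cccS ⇒ ccccS   [S -> c S]
ccccS ⇒ cccccS   [S -> c S]
cccccS ⇒ cccccx   [S -> x]

S ⇒ cS ⇒ ccS ⇒ cccS ⇒ ccccS ⇒ cccccS ⇒ cccccx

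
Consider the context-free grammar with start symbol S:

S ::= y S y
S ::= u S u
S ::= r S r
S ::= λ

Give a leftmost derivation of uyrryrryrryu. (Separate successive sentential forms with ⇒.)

S ⇒ uSu ⇒ uySyu ⇒ uyrSryu ⇒ uyrrSrryu ⇒ uyrrySyrryu ⇒ uyrryrSryrryu ⇒ uyrryrryrryu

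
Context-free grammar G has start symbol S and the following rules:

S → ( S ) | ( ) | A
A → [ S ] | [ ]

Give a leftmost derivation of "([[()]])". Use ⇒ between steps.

S ⇒ (S)   [S → ( S )]
(S) ⇒ (A)   [S → A]
(A) ⇒ ([S])   [A → [ S ]]
([S]) ⇒ ([A])   [S → A]
([A]) ⇒ ([[S]])   [A → [ S ]]
([[S]]) ⇒ ([[()]])   [S → ( )]

S ⇒ (S) ⇒ (A) ⇒ ([S]) ⇒ ([A]) ⇒ ([[S]]) ⇒ ([[()]])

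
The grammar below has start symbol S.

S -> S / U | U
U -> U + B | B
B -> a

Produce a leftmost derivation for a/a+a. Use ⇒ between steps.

S⇒S/U⇒U/U⇒B/U⇒a/U⇒a/U+B⇒a/B+B⇒a/a+B⇒a/a+a

S ⇒ S/U   [S -> S / U]
S/U ⇒ U/U   [S -> U]
U/U ⇒ B/U   [U -> B]
B/U ⇒ a/U   [B -> a]
a/U ⇒ a/U+B   [U -> U + B]
a/U+B ⇒ a/B+B   [U -> B]
a/B+B ⇒ a/a+B   [B -> a]
a/a+B ⇒ a/a+a   [B -> a]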